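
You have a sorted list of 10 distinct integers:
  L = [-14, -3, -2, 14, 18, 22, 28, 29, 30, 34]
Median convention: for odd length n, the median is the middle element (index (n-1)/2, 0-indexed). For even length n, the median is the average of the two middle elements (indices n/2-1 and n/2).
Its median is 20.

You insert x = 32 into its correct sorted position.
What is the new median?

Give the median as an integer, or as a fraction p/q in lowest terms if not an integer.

Old list (sorted, length 10): [-14, -3, -2, 14, 18, 22, 28, 29, 30, 34]
Old median = 20
Insert x = 32
Old length even (10). Middle pair: indices 4,5 = 18,22.
New length odd (11). New median = single middle element.
x = 32: 9 elements are < x, 1 elements are > x.
New sorted list: [-14, -3, -2, 14, 18, 22, 28, 29, 30, 32, 34]
New median = 22

Answer: 22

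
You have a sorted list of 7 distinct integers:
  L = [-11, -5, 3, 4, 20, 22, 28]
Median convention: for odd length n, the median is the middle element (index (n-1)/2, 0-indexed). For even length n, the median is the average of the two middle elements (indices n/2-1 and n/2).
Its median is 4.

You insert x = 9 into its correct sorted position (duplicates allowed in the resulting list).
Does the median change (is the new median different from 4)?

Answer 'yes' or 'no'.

Old median = 4
Insert x = 9
New median = 13/2
Changed? yes

Answer: yes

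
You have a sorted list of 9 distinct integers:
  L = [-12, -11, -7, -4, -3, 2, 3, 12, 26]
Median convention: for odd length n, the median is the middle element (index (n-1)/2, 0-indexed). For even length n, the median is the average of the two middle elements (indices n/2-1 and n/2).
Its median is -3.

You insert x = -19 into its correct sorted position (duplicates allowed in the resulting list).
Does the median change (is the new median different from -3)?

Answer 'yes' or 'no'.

Old median = -3
Insert x = -19
New median = -7/2
Changed? yes

Answer: yes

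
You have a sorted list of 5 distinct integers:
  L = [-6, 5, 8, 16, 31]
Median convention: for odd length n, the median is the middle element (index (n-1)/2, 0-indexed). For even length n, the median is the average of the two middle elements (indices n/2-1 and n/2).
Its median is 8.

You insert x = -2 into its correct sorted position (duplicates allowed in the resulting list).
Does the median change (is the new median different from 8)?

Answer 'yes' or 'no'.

Answer: yes

Derivation:
Old median = 8
Insert x = -2
New median = 13/2
Changed? yes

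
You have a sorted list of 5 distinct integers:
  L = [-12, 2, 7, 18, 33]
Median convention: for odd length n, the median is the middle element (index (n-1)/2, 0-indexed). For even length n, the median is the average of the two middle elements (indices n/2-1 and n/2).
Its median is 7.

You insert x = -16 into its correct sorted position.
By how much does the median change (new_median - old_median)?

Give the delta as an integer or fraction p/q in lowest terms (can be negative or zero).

Old median = 7
After inserting x = -16: new sorted = [-16, -12, 2, 7, 18, 33]
New median = 9/2
Delta = 9/2 - 7 = -5/2

Answer: -5/2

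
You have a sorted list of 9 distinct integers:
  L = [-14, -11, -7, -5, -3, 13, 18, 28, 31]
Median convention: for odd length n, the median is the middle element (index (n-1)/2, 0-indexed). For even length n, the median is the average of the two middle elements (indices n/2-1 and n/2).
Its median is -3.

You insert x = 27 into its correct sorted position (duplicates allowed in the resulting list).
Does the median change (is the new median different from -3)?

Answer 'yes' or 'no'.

Old median = -3
Insert x = 27
New median = 5
Changed? yes

Answer: yes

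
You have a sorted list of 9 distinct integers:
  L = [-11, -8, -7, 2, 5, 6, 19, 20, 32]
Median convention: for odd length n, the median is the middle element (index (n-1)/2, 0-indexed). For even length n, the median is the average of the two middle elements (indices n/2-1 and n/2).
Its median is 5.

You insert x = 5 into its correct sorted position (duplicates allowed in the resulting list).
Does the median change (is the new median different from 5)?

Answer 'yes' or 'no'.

Old median = 5
Insert x = 5
New median = 5
Changed? no

Answer: no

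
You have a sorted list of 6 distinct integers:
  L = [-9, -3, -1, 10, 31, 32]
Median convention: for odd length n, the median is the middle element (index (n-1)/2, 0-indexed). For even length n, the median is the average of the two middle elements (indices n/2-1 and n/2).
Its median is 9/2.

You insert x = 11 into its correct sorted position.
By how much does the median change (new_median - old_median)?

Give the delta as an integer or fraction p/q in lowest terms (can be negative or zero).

Old median = 9/2
After inserting x = 11: new sorted = [-9, -3, -1, 10, 11, 31, 32]
New median = 10
Delta = 10 - 9/2 = 11/2

Answer: 11/2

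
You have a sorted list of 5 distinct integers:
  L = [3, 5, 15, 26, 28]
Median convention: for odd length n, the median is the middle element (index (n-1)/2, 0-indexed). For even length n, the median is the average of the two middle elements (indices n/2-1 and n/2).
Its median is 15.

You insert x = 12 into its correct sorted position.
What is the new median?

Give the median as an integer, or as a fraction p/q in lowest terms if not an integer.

Answer: 27/2

Derivation:
Old list (sorted, length 5): [3, 5, 15, 26, 28]
Old median = 15
Insert x = 12
Old length odd (5). Middle was index 2 = 15.
New length even (6). New median = avg of two middle elements.
x = 12: 2 elements are < x, 3 elements are > x.
New sorted list: [3, 5, 12, 15, 26, 28]
New median = 27/2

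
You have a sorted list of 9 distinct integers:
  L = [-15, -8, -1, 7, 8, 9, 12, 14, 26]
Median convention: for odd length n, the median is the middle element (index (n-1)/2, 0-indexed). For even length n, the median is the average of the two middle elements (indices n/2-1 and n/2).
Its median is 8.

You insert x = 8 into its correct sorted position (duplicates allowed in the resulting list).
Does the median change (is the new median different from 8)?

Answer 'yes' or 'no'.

Answer: no

Derivation:
Old median = 8
Insert x = 8
New median = 8
Changed? no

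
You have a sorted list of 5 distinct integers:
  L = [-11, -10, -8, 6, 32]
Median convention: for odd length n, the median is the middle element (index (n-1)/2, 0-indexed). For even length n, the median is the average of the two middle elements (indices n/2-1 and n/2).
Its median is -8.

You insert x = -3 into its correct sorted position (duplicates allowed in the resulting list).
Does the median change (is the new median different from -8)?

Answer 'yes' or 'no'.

Old median = -8
Insert x = -3
New median = -11/2
Changed? yes

Answer: yes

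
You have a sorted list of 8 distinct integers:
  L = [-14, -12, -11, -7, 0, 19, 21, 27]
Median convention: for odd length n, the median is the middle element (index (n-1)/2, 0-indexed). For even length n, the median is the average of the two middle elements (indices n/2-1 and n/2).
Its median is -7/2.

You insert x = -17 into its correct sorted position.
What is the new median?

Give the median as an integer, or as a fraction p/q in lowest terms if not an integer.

Old list (sorted, length 8): [-14, -12, -11, -7, 0, 19, 21, 27]
Old median = -7/2
Insert x = -17
Old length even (8). Middle pair: indices 3,4 = -7,0.
New length odd (9). New median = single middle element.
x = -17: 0 elements are < x, 8 elements are > x.
New sorted list: [-17, -14, -12, -11, -7, 0, 19, 21, 27]
New median = -7

Answer: -7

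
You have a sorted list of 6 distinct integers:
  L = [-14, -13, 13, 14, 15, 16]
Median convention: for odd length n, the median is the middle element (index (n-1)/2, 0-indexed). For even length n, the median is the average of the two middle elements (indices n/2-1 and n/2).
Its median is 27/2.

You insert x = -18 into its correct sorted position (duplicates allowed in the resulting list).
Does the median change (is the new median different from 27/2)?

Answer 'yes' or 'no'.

Old median = 27/2
Insert x = -18
New median = 13
Changed? yes

Answer: yes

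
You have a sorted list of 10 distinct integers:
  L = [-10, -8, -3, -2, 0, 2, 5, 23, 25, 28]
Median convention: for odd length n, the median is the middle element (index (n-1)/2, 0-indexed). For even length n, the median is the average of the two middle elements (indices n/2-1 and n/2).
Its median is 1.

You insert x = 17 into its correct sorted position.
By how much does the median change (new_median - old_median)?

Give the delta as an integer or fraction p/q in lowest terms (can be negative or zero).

Old median = 1
After inserting x = 17: new sorted = [-10, -8, -3, -2, 0, 2, 5, 17, 23, 25, 28]
New median = 2
Delta = 2 - 1 = 1

Answer: 1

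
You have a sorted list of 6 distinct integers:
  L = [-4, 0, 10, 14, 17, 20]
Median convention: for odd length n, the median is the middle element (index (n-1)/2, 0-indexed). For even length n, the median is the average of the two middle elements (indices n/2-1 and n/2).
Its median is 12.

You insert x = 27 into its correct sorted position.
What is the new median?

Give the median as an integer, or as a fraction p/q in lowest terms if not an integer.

Answer: 14

Derivation:
Old list (sorted, length 6): [-4, 0, 10, 14, 17, 20]
Old median = 12
Insert x = 27
Old length even (6). Middle pair: indices 2,3 = 10,14.
New length odd (7). New median = single middle element.
x = 27: 6 elements are < x, 0 elements are > x.
New sorted list: [-4, 0, 10, 14, 17, 20, 27]
New median = 14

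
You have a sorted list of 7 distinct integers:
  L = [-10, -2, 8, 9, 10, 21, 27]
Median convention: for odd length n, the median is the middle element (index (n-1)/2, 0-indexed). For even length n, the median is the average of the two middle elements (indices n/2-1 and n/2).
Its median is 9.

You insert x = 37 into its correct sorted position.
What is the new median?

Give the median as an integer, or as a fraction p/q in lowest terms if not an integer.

Old list (sorted, length 7): [-10, -2, 8, 9, 10, 21, 27]
Old median = 9
Insert x = 37
Old length odd (7). Middle was index 3 = 9.
New length even (8). New median = avg of two middle elements.
x = 37: 7 elements are < x, 0 elements are > x.
New sorted list: [-10, -2, 8, 9, 10, 21, 27, 37]
New median = 19/2

Answer: 19/2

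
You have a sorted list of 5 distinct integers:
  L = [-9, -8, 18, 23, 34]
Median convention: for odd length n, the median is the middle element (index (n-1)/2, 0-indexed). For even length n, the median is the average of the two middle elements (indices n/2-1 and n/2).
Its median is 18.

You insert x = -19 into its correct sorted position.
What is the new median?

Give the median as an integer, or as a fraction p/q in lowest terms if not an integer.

Old list (sorted, length 5): [-9, -8, 18, 23, 34]
Old median = 18
Insert x = -19
Old length odd (5). Middle was index 2 = 18.
New length even (6). New median = avg of two middle elements.
x = -19: 0 elements are < x, 5 elements are > x.
New sorted list: [-19, -9, -8, 18, 23, 34]
New median = 5

Answer: 5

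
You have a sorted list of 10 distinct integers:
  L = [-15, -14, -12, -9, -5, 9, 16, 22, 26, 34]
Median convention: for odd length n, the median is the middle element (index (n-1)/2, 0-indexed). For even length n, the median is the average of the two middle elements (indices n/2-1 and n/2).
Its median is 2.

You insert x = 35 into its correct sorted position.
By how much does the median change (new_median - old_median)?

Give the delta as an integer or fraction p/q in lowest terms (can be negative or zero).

Answer: 7

Derivation:
Old median = 2
After inserting x = 35: new sorted = [-15, -14, -12, -9, -5, 9, 16, 22, 26, 34, 35]
New median = 9
Delta = 9 - 2 = 7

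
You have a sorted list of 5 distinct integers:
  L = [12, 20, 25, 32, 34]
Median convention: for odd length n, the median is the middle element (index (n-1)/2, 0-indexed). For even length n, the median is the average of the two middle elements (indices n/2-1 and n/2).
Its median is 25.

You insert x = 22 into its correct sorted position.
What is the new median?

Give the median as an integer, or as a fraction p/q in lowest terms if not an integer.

Answer: 47/2

Derivation:
Old list (sorted, length 5): [12, 20, 25, 32, 34]
Old median = 25
Insert x = 22
Old length odd (5). Middle was index 2 = 25.
New length even (6). New median = avg of two middle elements.
x = 22: 2 elements are < x, 3 elements are > x.
New sorted list: [12, 20, 22, 25, 32, 34]
New median = 47/2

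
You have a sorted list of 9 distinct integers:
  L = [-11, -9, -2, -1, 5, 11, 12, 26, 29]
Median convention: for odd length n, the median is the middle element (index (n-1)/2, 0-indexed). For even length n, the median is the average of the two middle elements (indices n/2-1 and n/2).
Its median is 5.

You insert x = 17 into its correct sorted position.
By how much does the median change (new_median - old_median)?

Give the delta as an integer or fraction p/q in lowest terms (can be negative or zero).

Old median = 5
After inserting x = 17: new sorted = [-11, -9, -2, -1, 5, 11, 12, 17, 26, 29]
New median = 8
Delta = 8 - 5 = 3

Answer: 3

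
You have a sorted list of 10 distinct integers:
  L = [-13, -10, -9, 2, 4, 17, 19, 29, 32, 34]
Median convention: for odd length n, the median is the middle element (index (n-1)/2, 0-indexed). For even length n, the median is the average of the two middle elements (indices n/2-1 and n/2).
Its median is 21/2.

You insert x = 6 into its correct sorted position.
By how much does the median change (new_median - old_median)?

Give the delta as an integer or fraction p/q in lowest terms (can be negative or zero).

Old median = 21/2
After inserting x = 6: new sorted = [-13, -10, -9, 2, 4, 6, 17, 19, 29, 32, 34]
New median = 6
Delta = 6 - 21/2 = -9/2

Answer: -9/2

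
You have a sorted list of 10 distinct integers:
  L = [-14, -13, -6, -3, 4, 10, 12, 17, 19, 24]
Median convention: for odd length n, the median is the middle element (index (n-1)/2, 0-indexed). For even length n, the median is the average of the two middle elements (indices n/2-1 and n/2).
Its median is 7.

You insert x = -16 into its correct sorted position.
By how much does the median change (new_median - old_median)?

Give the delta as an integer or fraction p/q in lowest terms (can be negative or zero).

Old median = 7
After inserting x = -16: new sorted = [-16, -14, -13, -6, -3, 4, 10, 12, 17, 19, 24]
New median = 4
Delta = 4 - 7 = -3

Answer: -3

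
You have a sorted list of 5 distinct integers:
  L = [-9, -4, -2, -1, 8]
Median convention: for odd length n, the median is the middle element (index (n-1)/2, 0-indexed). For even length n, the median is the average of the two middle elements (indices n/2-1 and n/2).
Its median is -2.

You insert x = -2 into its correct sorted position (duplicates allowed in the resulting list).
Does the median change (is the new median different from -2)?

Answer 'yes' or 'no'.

Answer: no

Derivation:
Old median = -2
Insert x = -2
New median = -2
Changed? no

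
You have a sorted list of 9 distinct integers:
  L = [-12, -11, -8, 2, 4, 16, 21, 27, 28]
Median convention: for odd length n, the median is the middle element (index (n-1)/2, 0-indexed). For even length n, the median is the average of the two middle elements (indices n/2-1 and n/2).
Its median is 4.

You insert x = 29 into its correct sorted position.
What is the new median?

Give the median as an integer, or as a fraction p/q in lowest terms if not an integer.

Old list (sorted, length 9): [-12, -11, -8, 2, 4, 16, 21, 27, 28]
Old median = 4
Insert x = 29
Old length odd (9). Middle was index 4 = 4.
New length even (10). New median = avg of two middle elements.
x = 29: 9 elements are < x, 0 elements are > x.
New sorted list: [-12, -11, -8, 2, 4, 16, 21, 27, 28, 29]
New median = 10

Answer: 10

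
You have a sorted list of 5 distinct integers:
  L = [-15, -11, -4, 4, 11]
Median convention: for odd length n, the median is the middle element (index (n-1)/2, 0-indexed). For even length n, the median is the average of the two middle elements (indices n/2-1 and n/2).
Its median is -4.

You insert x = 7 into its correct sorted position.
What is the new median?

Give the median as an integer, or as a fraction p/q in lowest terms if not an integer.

Answer: 0

Derivation:
Old list (sorted, length 5): [-15, -11, -4, 4, 11]
Old median = -4
Insert x = 7
Old length odd (5). Middle was index 2 = -4.
New length even (6). New median = avg of two middle elements.
x = 7: 4 elements are < x, 1 elements are > x.
New sorted list: [-15, -11, -4, 4, 7, 11]
New median = 0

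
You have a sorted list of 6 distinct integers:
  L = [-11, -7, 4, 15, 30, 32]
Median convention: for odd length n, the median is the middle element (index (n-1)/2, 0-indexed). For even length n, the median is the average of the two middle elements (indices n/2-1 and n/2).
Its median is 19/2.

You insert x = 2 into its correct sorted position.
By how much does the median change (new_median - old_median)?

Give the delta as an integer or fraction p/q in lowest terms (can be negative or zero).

Old median = 19/2
After inserting x = 2: new sorted = [-11, -7, 2, 4, 15, 30, 32]
New median = 4
Delta = 4 - 19/2 = -11/2

Answer: -11/2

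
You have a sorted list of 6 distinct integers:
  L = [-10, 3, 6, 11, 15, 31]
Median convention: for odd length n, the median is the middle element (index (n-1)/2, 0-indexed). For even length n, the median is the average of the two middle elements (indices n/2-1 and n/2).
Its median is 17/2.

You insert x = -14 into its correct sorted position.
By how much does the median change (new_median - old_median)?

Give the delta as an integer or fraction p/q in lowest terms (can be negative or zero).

Old median = 17/2
After inserting x = -14: new sorted = [-14, -10, 3, 6, 11, 15, 31]
New median = 6
Delta = 6 - 17/2 = -5/2

Answer: -5/2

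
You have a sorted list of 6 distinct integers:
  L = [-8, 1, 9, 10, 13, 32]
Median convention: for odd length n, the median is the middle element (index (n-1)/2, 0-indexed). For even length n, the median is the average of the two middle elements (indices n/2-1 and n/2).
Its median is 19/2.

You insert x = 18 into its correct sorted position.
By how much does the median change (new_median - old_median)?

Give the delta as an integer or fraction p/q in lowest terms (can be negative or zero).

Old median = 19/2
After inserting x = 18: new sorted = [-8, 1, 9, 10, 13, 18, 32]
New median = 10
Delta = 10 - 19/2 = 1/2

Answer: 1/2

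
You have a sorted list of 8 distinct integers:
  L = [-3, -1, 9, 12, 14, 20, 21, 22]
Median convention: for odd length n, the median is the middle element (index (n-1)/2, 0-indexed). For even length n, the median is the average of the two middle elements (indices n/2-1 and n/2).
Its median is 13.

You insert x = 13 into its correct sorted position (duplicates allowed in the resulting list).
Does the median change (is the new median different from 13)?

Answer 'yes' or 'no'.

Answer: no

Derivation:
Old median = 13
Insert x = 13
New median = 13
Changed? no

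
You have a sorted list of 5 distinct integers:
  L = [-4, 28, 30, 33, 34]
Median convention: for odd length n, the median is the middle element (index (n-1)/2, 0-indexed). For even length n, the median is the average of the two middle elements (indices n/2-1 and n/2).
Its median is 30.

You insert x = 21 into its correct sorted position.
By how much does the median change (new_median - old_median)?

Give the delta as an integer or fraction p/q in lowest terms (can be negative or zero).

Old median = 30
After inserting x = 21: new sorted = [-4, 21, 28, 30, 33, 34]
New median = 29
Delta = 29 - 30 = -1

Answer: -1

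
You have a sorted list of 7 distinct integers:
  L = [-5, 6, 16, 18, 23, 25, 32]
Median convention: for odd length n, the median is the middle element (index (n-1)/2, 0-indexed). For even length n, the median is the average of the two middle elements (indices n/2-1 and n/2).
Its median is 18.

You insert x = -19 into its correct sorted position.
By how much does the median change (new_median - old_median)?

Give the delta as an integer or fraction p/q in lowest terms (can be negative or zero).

Answer: -1

Derivation:
Old median = 18
After inserting x = -19: new sorted = [-19, -5, 6, 16, 18, 23, 25, 32]
New median = 17
Delta = 17 - 18 = -1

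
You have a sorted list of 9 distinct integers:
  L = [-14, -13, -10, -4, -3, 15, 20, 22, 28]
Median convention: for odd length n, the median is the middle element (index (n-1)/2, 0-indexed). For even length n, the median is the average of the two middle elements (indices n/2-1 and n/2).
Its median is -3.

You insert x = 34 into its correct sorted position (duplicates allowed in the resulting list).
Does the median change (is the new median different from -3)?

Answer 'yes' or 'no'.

Answer: yes

Derivation:
Old median = -3
Insert x = 34
New median = 6
Changed? yes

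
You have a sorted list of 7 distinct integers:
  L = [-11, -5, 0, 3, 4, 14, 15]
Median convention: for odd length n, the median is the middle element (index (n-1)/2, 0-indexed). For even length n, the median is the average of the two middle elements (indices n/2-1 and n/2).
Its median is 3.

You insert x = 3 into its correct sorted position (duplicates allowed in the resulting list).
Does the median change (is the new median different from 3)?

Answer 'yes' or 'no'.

Old median = 3
Insert x = 3
New median = 3
Changed? no

Answer: no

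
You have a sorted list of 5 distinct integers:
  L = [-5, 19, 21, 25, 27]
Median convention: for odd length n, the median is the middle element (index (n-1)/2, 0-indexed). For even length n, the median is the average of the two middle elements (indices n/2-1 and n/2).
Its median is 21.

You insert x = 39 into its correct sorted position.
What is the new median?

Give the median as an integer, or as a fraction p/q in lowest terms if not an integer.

Answer: 23

Derivation:
Old list (sorted, length 5): [-5, 19, 21, 25, 27]
Old median = 21
Insert x = 39
Old length odd (5). Middle was index 2 = 21.
New length even (6). New median = avg of two middle elements.
x = 39: 5 elements are < x, 0 elements are > x.
New sorted list: [-5, 19, 21, 25, 27, 39]
New median = 23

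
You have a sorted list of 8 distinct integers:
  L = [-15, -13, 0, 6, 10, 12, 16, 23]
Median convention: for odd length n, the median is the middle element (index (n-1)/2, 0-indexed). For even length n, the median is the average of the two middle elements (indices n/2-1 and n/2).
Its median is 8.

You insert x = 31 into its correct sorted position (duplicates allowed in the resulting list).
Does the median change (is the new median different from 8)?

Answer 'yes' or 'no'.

Old median = 8
Insert x = 31
New median = 10
Changed? yes

Answer: yes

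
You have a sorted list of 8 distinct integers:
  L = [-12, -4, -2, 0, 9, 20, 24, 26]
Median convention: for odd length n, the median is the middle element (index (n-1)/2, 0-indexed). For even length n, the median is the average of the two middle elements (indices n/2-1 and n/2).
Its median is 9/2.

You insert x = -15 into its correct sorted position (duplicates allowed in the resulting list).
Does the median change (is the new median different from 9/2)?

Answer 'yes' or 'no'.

Answer: yes

Derivation:
Old median = 9/2
Insert x = -15
New median = 0
Changed? yes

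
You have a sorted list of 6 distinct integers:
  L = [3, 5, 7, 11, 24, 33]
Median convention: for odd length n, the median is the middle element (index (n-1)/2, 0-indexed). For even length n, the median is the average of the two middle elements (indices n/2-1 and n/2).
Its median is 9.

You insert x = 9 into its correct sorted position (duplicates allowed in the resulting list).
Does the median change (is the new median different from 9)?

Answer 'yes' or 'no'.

Answer: no

Derivation:
Old median = 9
Insert x = 9
New median = 9
Changed? no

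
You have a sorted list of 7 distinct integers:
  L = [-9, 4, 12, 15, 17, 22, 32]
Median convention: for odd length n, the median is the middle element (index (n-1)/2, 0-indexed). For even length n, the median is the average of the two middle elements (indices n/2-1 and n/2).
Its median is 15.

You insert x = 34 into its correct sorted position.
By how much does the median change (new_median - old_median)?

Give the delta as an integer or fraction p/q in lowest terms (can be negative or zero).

Answer: 1

Derivation:
Old median = 15
After inserting x = 34: new sorted = [-9, 4, 12, 15, 17, 22, 32, 34]
New median = 16
Delta = 16 - 15 = 1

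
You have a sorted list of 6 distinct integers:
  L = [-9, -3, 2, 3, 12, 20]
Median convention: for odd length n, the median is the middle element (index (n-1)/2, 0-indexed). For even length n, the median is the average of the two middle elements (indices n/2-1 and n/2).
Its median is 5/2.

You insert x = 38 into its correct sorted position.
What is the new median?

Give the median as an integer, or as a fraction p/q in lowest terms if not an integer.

Answer: 3

Derivation:
Old list (sorted, length 6): [-9, -3, 2, 3, 12, 20]
Old median = 5/2
Insert x = 38
Old length even (6). Middle pair: indices 2,3 = 2,3.
New length odd (7). New median = single middle element.
x = 38: 6 elements are < x, 0 elements are > x.
New sorted list: [-9, -3, 2, 3, 12, 20, 38]
New median = 3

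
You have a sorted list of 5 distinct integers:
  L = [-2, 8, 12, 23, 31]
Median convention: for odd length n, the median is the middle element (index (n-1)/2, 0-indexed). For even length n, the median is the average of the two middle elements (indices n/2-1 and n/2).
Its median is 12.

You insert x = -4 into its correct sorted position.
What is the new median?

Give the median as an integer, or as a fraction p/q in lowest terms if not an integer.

Old list (sorted, length 5): [-2, 8, 12, 23, 31]
Old median = 12
Insert x = -4
Old length odd (5). Middle was index 2 = 12.
New length even (6). New median = avg of two middle elements.
x = -4: 0 elements are < x, 5 elements are > x.
New sorted list: [-4, -2, 8, 12, 23, 31]
New median = 10

Answer: 10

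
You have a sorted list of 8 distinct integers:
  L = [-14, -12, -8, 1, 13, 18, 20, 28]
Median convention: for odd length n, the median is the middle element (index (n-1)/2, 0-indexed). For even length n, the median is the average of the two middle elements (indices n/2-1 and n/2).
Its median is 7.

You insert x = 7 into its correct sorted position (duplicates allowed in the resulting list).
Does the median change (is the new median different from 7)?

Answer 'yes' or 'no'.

Old median = 7
Insert x = 7
New median = 7
Changed? no

Answer: no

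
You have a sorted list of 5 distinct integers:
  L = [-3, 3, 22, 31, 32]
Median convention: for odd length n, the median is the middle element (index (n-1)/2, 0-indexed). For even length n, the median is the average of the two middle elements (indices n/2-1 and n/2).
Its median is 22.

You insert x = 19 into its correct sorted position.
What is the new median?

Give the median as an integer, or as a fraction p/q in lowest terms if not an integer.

Old list (sorted, length 5): [-3, 3, 22, 31, 32]
Old median = 22
Insert x = 19
Old length odd (5). Middle was index 2 = 22.
New length even (6). New median = avg of two middle elements.
x = 19: 2 elements are < x, 3 elements are > x.
New sorted list: [-3, 3, 19, 22, 31, 32]
New median = 41/2

Answer: 41/2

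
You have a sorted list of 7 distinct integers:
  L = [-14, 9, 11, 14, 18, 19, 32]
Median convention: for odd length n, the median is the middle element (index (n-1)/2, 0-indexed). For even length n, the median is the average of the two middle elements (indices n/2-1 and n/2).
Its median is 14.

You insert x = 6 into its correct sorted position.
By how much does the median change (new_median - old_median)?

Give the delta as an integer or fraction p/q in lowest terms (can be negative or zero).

Old median = 14
After inserting x = 6: new sorted = [-14, 6, 9, 11, 14, 18, 19, 32]
New median = 25/2
Delta = 25/2 - 14 = -3/2

Answer: -3/2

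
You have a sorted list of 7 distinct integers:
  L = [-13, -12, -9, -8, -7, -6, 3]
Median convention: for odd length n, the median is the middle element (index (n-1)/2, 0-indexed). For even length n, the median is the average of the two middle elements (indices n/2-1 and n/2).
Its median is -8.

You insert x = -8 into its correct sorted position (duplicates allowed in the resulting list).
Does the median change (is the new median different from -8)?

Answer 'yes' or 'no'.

Old median = -8
Insert x = -8
New median = -8
Changed? no

Answer: no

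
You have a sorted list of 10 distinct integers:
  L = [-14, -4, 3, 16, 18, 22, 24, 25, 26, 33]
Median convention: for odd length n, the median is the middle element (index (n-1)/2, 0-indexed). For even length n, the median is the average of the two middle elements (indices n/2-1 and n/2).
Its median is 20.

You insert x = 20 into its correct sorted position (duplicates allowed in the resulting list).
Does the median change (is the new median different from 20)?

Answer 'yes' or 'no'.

Answer: no

Derivation:
Old median = 20
Insert x = 20
New median = 20
Changed? no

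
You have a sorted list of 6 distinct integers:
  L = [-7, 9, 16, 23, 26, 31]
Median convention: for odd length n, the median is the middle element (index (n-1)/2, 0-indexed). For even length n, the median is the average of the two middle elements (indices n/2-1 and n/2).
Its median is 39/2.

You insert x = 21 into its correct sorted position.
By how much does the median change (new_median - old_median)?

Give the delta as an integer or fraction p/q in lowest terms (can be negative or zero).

Answer: 3/2

Derivation:
Old median = 39/2
After inserting x = 21: new sorted = [-7, 9, 16, 21, 23, 26, 31]
New median = 21
Delta = 21 - 39/2 = 3/2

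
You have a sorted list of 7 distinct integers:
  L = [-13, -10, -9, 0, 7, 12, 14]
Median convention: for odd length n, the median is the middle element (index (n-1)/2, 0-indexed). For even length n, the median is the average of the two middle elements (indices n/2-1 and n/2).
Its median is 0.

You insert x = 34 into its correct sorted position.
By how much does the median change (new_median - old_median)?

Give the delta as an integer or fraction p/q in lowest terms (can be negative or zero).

Old median = 0
After inserting x = 34: new sorted = [-13, -10, -9, 0, 7, 12, 14, 34]
New median = 7/2
Delta = 7/2 - 0 = 7/2

Answer: 7/2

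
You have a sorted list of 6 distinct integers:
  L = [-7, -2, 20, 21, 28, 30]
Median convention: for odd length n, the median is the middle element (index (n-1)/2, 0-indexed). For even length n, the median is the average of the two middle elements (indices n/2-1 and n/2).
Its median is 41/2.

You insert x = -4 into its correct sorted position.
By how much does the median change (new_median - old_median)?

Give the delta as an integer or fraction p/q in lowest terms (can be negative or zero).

Answer: -1/2

Derivation:
Old median = 41/2
After inserting x = -4: new sorted = [-7, -4, -2, 20, 21, 28, 30]
New median = 20
Delta = 20 - 41/2 = -1/2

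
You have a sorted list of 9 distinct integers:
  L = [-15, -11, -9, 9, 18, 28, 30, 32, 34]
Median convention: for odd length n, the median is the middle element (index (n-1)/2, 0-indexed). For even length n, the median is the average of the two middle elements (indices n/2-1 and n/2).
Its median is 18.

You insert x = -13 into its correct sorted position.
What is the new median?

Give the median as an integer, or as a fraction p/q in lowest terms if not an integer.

Old list (sorted, length 9): [-15, -11, -9, 9, 18, 28, 30, 32, 34]
Old median = 18
Insert x = -13
Old length odd (9). Middle was index 4 = 18.
New length even (10). New median = avg of two middle elements.
x = -13: 1 elements are < x, 8 elements are > x.
New sorted list: [-15, -13, -11, -9, 9, 18, 28, 30, 32, 34]
New median = 27/2

Answer: 27/2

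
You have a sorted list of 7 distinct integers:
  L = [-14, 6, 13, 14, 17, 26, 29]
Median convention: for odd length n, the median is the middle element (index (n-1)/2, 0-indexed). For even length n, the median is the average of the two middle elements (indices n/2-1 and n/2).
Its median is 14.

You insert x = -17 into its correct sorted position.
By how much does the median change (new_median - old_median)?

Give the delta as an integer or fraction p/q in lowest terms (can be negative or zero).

Answer: -1/2

Derivation:
Old median = 14
After inserting x = -17: new sorted = [-17, -14, 6, 13, 14, 17, 26, 29]
New median = 27/2
Delta = 27/2 - 14 = -1/2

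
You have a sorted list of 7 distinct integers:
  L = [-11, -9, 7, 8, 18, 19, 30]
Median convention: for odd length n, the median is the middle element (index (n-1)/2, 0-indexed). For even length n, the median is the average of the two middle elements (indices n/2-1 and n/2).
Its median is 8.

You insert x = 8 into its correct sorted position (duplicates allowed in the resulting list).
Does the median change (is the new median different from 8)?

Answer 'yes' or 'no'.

Old median = 8
Insert x = 8
New median = 8
Changed? no

Answer: no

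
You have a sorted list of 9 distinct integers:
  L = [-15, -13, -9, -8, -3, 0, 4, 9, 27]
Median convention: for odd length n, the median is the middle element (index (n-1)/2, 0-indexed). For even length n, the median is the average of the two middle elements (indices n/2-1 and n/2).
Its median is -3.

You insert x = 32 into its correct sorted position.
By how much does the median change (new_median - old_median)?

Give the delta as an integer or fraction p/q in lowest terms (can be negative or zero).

Answer: 3/2

Derivation:
Old median = -3
After inserting x = 32: new sorted = [-15, -13, -9, -8, -3, 0, 4, 9, 27, 32]
New median = -3/2
Delta = -3/2 - -3 = 3/2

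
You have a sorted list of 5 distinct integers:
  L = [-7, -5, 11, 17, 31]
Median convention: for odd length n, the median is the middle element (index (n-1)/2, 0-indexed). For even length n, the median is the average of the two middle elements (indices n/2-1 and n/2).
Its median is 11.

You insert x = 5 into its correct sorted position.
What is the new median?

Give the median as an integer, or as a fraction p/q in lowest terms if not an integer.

Old list (sorted, length 5): [-7, -5, 11, 17, 31]
Old median = 11
Insert x = 5
Old length odd (5). Middle was index 2 = 11.
New length even (6). New median = avg of two middle elements.
x = 5: 2 elements are < x, 3 elements are > x.
New sorted list: [-7, -5, 5, 11, 17, 31]
New median = 8

Answer: 8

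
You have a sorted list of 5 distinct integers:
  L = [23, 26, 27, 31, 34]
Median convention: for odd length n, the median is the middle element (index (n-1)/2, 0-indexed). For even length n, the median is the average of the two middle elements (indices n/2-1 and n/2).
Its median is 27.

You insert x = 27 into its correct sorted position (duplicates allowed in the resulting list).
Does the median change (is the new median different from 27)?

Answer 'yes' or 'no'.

Answer: no

Derivation:
Old median = 27
Insert x = 27
New median = 27
Changed? no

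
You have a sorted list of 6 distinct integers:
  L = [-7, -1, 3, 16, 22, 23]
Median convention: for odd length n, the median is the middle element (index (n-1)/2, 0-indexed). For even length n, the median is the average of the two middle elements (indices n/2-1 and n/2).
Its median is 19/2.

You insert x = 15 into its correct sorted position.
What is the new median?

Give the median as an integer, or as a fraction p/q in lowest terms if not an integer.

Old list (sorted, length 6): [-7, -1, 3, 16, 22, 23]
Old median = 19/2
Insert x = 15
Old length even (6). Middle pair: indices 2,3 = 3,16.
New length odd (7). New median = single middle element.
x = 15: 3 elements are < x, 3 elements are > x.
New sorted list: [-7, -1, 3, 15, 16, 22, 23]
New median = 15

Answer: 15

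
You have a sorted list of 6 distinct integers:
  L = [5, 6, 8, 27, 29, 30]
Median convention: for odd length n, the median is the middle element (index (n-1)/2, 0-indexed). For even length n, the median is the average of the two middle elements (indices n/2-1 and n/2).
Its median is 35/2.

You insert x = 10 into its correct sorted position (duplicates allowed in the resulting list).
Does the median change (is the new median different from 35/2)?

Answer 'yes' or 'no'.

Old median = 35/2
Insert x = 10
New median = 10
Changed? yes

Answer: yes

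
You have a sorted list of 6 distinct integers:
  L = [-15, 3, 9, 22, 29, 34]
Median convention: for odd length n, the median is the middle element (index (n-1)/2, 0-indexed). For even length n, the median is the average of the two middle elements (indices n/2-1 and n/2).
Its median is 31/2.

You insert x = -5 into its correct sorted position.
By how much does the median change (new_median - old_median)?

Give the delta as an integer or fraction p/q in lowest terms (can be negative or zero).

Answer: -13/2

Derivation:
Old median = 31/2
After inserting x = -5: new sorted = [-15, -5, 3, 9, 22, 29, 34]
New median = 9
Delta = 9 - 31/2 = -13/2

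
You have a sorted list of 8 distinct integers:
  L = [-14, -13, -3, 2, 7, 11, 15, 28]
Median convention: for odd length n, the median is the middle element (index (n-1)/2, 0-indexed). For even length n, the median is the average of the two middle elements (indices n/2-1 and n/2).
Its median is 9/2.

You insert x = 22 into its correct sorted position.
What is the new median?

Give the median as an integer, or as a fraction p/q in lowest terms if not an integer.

Answer: 7

Derivation:
Old list (sorted, length 8): [-14, -13, -3, 2, 7, 11, 15, 28]
Old median = 9/2
Insert x = 22
Old length even (8). Middle pair: indices 3,4 = 2,7.
New length odd (9). New median = single middle element.
x = 22: 7 elements are < x, 1 elements are > x.
New sorted list: [-14, -13, -3, 2, 7, 11, 15, 22, 28]
New median = 7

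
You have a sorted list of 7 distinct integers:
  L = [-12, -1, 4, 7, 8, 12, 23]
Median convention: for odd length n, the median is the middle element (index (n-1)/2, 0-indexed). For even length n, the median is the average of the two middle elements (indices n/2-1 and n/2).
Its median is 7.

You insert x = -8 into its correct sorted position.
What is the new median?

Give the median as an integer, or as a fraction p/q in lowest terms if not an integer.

Old list (sorted, length 7): [-12, -1, 4, 7, 8, 12, 23]
Old median = 7
Insert x = -8
Old length odd (7). Middle was index 3 = 7.
New length even (8). New median = avg of two middle elements.
x = -8: 1 elements are < x, 6 elements are > x.
New sorted list: [-12, -8, -1, 4, 7, 8, 12, 23]
New median = 11/2

Answer: 11/2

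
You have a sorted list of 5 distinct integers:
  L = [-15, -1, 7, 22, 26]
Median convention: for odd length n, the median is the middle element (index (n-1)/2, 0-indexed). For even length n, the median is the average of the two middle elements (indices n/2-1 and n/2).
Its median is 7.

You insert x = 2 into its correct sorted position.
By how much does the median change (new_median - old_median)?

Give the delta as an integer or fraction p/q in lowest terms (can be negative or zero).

Old median = 7
After inserting x = 2: new sorted = [-15, -1, 2, 7, 22, 26]
New median = 9/2
Delta = 9/2 - 7 = -5/2

Answer: -5/2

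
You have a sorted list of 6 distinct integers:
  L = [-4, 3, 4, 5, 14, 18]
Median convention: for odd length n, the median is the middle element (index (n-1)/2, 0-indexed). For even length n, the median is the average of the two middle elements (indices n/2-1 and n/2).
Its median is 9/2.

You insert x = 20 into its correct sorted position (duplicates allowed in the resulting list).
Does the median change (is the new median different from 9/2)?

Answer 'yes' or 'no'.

Answer: yes

Derivation:
Old median = 9/2
Insert x = 20
New median = 5
Changed? yes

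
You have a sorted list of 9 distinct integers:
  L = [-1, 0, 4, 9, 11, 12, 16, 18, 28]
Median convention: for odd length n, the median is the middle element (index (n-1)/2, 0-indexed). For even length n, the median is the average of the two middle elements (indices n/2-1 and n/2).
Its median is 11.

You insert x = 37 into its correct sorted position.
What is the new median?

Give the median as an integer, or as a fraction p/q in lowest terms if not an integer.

Answer: 23/2

Derivation:
Old list (sorted, length 9): [-1, 0, 4, 9, 11, 12, 16, 18, 28]
Old median = 11
Insert x = 37
Old length odd (9). Middle was index 4 = 11.
New length even (10). New median = avg of two middle elements.
x = 37: 9 elements are < x, 0 elements are > x.
New sorted list: [-1, 0, 4, 9, 11, 12, 16, 18, 28, 37]
New median = 23/2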